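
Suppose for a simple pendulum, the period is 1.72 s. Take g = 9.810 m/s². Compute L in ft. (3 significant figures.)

2.41 ft

Rearranging T = 2π√(L/g) for L: L = g·(T/2π)².
T = 1.72 s; g = 9.810 m/s².
L = 0.7351 m
0.7351 m × (1 ft / 0.3048 m) = 2.412 ft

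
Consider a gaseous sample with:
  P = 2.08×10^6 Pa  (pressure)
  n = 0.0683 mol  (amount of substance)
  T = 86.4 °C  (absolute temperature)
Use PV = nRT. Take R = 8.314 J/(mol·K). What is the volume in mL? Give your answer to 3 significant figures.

From the ideal-gas law: V = nRT/P.
P = 2.08×10^6 Pa; n = 0.0683 mol; T = 86.4 °C = 359.5 K; R = 8.314 J/(mol·K).
V = 9.816×10^-5 m³
9.816×10^-5 m³ × (1 mL / 1.000×10^-6 m³) = 98.16 mL

98.2 mL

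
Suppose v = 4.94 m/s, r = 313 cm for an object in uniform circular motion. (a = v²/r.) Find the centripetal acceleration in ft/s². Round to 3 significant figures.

a is given directly by: a = v²/r.
v = 4.94 m/s; r = 313 cm = 3.130 m.
a = 7.797 m/s²
7.797 m/s² × (1 ft/s² / 0.3048 m/s²) = 25.58 ft/s²

25.6 ft/s²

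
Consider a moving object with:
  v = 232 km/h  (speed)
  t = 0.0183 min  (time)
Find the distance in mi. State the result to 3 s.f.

Rearranging v = d/t for d: d = v·t.
v = 232 km/h = 64.44 m/s; t = 0.0183 min = 1.098 s.
d = 70.76 m
70.76 m × (1 mi / 1609 m) = 0.04397 mi

0.0440 mi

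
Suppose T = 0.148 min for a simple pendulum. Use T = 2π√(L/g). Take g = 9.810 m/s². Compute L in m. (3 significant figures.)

Rearranging T = 2π√(L/g) for L: L = g·(T/2π)².
T = 0.148 min = 8.880 s; g = 9.810 m/s².
L = 19.59 m

19.6 m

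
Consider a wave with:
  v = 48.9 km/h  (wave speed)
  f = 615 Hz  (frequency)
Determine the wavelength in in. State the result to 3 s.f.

0.870 in

Rearranging: λ = v/f.
v = 48.9 km/h = 13.58 m/s; f = 615 Hz.
λ = 0.02209 m
0.02209 m × (1 in / 0.02540 m) = 0.8696 in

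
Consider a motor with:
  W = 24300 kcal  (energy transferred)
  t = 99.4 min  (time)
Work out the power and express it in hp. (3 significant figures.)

22.9 hp

P is given directly by: P = W/t.
W = 24300 kcal = 1.017×10^8 J; t = 99.4 min = 5964 s.
P = 17047 W
17047 W × (1 hp / 745.7 W) = 22.86 hp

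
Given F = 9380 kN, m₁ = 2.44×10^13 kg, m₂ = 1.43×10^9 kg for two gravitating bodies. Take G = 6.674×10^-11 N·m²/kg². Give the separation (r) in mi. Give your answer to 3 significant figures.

0.310 mi

From Newton's law of gravitation: r = √(G·m₁m₂/F).
F = 9380 kN = 9.380×10^6 N; m₁ = 2.44×10^13 kg; m₂ = 1.43×10^9 kg; G = 6.674×10^-11 N·m²/kg².
r = 498.3 m
498.3 m × (1 mi / 1609 m) = 0.3096 mi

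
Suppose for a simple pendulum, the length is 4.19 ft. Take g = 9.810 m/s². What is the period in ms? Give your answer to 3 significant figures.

Directly: T = 2π√(L/g).
L = 4.19 ft = 1.277 m; g = 9.810 m/s².
T = 2.267 s
2.267 s × (1 ms / 0.001000 s) = 2267 ms

2270 ms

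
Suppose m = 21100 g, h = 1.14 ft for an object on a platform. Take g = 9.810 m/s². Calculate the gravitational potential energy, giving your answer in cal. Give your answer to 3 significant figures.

17.2 cal

Directly: PE = mgh.
m = 21100 g = 21.10 kg; h = 1.14 ft = 0.3475 m; g = 9.810 m/s².
PE = 71.92 J
71.92 J × (1 cal / 4.184 J) = 17.19 cal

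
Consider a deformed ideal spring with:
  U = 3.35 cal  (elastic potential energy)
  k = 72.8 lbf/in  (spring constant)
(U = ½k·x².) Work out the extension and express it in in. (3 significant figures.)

1.85 in

Rearranging U = ½k·x² for x: x = √(2U/k).
U = 3.35 cal = 14.02 J; k = 72.8 lbf/in = 12749 N/m.
x = 0.04689 m
0.04689 m × (1 in / 0.02540 m) = 1.846 in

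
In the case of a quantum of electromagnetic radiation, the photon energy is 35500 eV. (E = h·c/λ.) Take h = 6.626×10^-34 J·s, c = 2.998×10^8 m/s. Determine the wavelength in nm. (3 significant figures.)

Solving E = h·c/λ for λ: λ = hc/E.
E = 35500 eV = 5.688×10^-15 J; h = 6.626×10^-34 J·s; c = 2.998×10^8 m/s.
λ = 3.493×10^-11 m
3.493×10^-11 m × (1 nm / 1.000×10^-9 m) = 0.03493 nm

0.0349 nm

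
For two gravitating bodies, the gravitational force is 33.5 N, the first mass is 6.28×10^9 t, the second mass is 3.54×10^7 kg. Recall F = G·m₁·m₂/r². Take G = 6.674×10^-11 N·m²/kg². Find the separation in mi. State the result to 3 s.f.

From Newton's law of gravitation: r = √(G·m₁m₂/F).
F = 33.5 N; m₁ = 6.28×10^9 t = 6.280×10^12 kg; m₂ = 3.54×10^7 kg; G = 6.674×10^-11 N·m²/kg².
r = 21045 m
21045 m × (1 mi / 1609 m) = 13.08 mi

13.1 mi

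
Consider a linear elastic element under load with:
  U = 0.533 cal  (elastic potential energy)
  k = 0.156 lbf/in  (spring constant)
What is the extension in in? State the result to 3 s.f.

15.9 in

Rearranging: x = √(2U/k).
U = 0.533 cal = 2.230 J; k = 0.156 lbf/in = 27.32 N/m.
x = 0.4041 m
0.4041 m × (1 in / 0.02540 m) = 15.91 in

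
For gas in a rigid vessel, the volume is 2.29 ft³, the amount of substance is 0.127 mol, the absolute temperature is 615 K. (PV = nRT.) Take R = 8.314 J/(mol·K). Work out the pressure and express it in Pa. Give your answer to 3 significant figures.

10000 Pa

Directly: P = nRT/V.
V = 2.29 ft³ = 0.06485 m³; n = 0.127 mol; T = 615 K; R = 8.314 J/(mol·K).
P = 10014 Pa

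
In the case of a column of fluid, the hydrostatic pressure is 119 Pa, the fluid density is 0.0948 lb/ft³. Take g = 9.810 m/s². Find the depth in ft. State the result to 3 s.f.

Rearranging: h = P/(ρ·g).
P = 119 Pa; ρ = 0.0948 lb/ft³ = 1.519 kg/m³; g = 9.810 m/s².
h = 7.988 m
7.988 m × (1 ft / 0.3048 m) = 26.21 ft

26.2 ft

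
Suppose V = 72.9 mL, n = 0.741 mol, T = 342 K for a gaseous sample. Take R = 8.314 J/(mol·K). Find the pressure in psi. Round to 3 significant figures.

4190 psi

Directly: P = nRT/V.
V = 72.9 mL = 7.290×10^-5 m³; n = 0.741 mol; T = 342 K; R = 8.314 J/(mol·K).
P = 2.890×10^7 Pa
2.890×10^7 Pa × (1 psi / 6895 Pa) = 4192 psi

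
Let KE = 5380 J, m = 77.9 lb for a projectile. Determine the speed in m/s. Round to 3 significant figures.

Solving KE = ½mv² for v: v = √(2·KE/m).
KE = 5380 J; m = 77.9 lb = 35.33 kg.
v = 17.45 m/s

17.5 m/s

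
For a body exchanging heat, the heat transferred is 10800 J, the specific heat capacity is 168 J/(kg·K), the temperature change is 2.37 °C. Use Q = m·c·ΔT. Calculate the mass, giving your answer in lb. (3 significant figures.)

59.8 lb

Rearranging Q = m·c·ΔT for m: m = Q/(c·ΔT).
Q = 10800 J; c = 168 J/(kg·K); ΔT = 2.37 °C = 2.370 K.
m = 27.12 kg
27.12 kg × (1 lb / 0.4536 kg) = 59.80 lb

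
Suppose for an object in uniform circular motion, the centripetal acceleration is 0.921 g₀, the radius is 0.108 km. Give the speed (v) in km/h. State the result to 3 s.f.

112 km/h

Rearranging a = v²/r for v: v = √(a·r).
a = 0.921 g₀ = 9.032 m/s²; r = 0.108 km = 108.0 m.
v = 31.23 m/s
31.23 m/s × (1 km/h / 0.2778 m/s) = 112.4 km/h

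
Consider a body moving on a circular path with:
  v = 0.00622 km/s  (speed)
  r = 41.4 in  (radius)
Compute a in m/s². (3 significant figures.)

36.8 m/s²

Directly: a = v²/r.
v = 0.00622 km/s = 6.220 m/s; r = 41.4 in = 1.052 m.
a = 36.79 m/s²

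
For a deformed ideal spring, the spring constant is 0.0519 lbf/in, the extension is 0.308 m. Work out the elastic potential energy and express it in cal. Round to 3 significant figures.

0.103 cal

U is given directly by: U = ½kx².
k = 0.0519 lbf/in = 9.089 N/m; x = 0.308 m.
U = 0.4311 J  (the unit combination reduces to kg·m²/s² = J)
0.4311 J × (1 cal / 4.184 J) = 0.1030 cal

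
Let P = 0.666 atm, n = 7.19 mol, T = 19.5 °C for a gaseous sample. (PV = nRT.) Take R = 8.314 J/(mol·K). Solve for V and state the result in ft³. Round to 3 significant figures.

Rearranging PV = nRT for V: V = nRT/P.
P = 0.666 atm = 67482 Pa; n = 7.19 mol; T = 19.5 °C = 292.6 K; R = 8.314 J/(mol·K).
V = 0.2592 m³
0.2592 m³ × (1 ft³ / 0.02832 m³) = 9.155 ft³

9.15 ft³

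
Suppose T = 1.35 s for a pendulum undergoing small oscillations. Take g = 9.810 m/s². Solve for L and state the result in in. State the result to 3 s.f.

Rearranging T = 2π√(L/g) for L: L = g·(T/2π)².
T = 1.35 s; g = 9.810 m/s².
L = 0.4529 m
0.4529 m × (1 in / 0.02540 m) = 17.83 in

17.8 in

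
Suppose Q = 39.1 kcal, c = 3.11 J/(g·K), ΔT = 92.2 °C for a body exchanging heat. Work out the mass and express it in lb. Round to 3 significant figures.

Rearranging Q = m·c·ΔT for m: m = Q/(c·ΔT).
Q = 39.1 kcal = 1.636×10^5 J; c = 3.11 J/(g·K) = 3110 J/(kg·K); ΔT = 92.2 °C = 92.20 K.
m = 0.5705 kg
0.5705 kg × (1 lb / 0.4536 kg) = 1.258 lb

1.26 lb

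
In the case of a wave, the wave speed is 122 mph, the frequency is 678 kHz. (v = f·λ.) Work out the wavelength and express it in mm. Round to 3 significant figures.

0.0804 mm

Rearranging v = f·λ for λ: λ = v/f.
v = 122 mph = 54.54 m/s; f = 678 kHz = 6.780×10^5 Hz.
λ = 8.044×10^-5 m
8.044×10^-5 m × (1 mm / 0.001000 m) = 0.08044 mm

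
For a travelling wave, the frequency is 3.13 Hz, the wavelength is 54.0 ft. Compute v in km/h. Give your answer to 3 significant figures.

185 km/h

v is given directly by: v = fλ.
f = 3.13 Hz; λ = 54.0 ft = 16.46 m.
v = 51.52 m/s
51.52 m/s × (1 km/h / 0.2778 m/s) = 185.5 km/h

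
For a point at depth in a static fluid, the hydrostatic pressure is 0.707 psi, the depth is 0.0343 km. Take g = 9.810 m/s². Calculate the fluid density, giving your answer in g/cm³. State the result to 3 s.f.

Solving P = ρ·g·h for ρ: ρ = P/(g·h).
P = 0.707 psi = 4875 Pa; h = 0.0343 km = 34.30 m; g = 9.810 m/s².
ρ = 14.49 kg/m³
14.49 kg/m³ × (1 g/cm³ / 1000 kg/m³) = 0.01449 g/cm³

0.0145 g/cm³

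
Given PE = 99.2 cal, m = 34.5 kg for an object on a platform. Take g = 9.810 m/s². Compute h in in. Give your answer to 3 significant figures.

48.3 in

Solving PE = m·g·h for h: h = PE/(m·g).
PE = 99.2 cal = 415.1 J; m = 34.5 kg; g = 9.810 m/s².
h = 1.226 m
1.226 m × (1 in / 0.02540 m) = 48.28 in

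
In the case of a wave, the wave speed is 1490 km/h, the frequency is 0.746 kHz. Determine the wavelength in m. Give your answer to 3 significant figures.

0.555 m

Solving v = f·λ for λ: λ = v/f.
v = 1490 km/h = 413.9 m/s; f = 0.746 kHz = 746.0 Hz.
λ = 0.5548 m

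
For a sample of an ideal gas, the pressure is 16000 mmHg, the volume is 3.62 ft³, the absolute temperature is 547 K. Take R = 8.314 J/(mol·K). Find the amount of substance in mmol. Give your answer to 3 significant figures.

48100 mmol

From the ideal-gas law: n = PV/(RT).
P = 16000 mmHg = 2.133×10^6 Pa; V = 3.62 ft³ = 0.1025 m³; T = 547 K; R = 8.314 J/(mol·K).
n = 48.08 mol
48.08 mol × (1 mmol / 0.001000 mol) = 48081 mmol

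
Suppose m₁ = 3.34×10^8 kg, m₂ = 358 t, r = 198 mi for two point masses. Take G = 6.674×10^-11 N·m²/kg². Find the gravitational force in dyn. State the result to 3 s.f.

Directly: F = Gm₁m₂/r².
m₁ = 3.34×10^8 kg; m₂ = 358 t = 3.580×10^5 kg; r = 198 mi = 3.187×10^5 m; G = 6.674×10^-11 N·m²/kg².
F = 7.859×10^-8 N
7.859×10^-8 N × (1 dyn / 1.000×10^-5 N) = 0.007859 dyn

0.00786 dyn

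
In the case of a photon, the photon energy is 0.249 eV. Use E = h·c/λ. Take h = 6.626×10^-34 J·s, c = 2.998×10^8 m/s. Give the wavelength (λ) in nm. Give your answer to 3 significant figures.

Solving E = h·c/λ for λ: λ = hc/E.
E = 0.249 eV = 3.989×10^-20 J; h = 6.626×10^-34 J·s; c = 2.998×10^8 m/s.
λ = 4.979×10^-6 m
4.979×10^-6 m × (1 nm / 1.000×10^-9 m) = 4979 nm

4980 nm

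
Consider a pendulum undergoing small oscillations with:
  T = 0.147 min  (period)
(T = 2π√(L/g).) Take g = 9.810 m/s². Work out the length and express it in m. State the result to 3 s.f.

Solving T = 2π√(L/g) for L: L = g·(T/2π)².
T = 0.147 min = 8.820 s; g = 9.810 m/s².
L = 19.33 m

19.3 m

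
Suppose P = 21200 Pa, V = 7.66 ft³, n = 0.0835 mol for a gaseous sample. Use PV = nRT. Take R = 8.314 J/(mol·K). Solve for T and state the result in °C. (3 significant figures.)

From the ideal-gas law: T = PV/(nR).
P = 21200 Pa; V = 7.66 ft³ = 0.2169 m³; n = 0.0835 mol; R = 8.314 J/(mol·K).
T = 6624 K
6624 K − 273.15 = 6351 °C

6350 °C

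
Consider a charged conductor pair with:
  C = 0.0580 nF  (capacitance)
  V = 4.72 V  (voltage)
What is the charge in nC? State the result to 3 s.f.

Rearranging C = Q/V for Q: Q = CV.
C = 0.0580 nF = 5.800×10^-11 F; V = 4.72 V.
Q = 2.738×10^-10 C  (the unit combination reduces to A·s = C)
2.738×10^-10 C × (1 nC / 1.000×10^-9 C) = 0.2738 nC

0.274 nC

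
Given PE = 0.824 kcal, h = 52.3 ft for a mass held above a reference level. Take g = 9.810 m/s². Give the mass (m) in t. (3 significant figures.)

Solving PE = m·g·h for m: m = PE/(g·h).
PE = 0.824 kcal = 3448 J; h = 52.3 ft = 15.94 m; g = 9.810 m/s².
m = 22.05 kg
22.05 kg × (1 t / 1000 kg) = 0.02205 t

0.0220 t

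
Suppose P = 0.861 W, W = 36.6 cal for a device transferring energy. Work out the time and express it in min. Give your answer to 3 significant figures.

2.96 min

Solving P = W/t for t: t = W/P.
P = 0.861 W; W = 36.6 cal = 153.1 J.
t = 177.9 s
177.9 s × (1 min / 60.00 s) = 2.964 min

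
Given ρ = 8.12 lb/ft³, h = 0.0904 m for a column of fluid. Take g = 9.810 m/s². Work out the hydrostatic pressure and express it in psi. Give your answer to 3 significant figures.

P is given directly by: P = ρgh.
ρ = 8.12 lb/ft³ = 130.1 kg/m³; h = 0.0904 m; g = 9.810 m/s².
P = 115.3 Pa  (the unit combination reduces to kg/(m·s²) = Pa)
115.3 Pa × (1 psi / 6895 Pa) = 0.01673 psi

0.0167 psi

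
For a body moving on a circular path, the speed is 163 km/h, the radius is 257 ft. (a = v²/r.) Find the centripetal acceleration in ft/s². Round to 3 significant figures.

85.9 ft/s²

Directly: a = v²/r.
v = 163 km/h = 45.28 m/s; r = 257 ft = 78.33 m.
a = 26.17 m/s²
26.17 m/s² × (1 ft/s² / 0.3048 m/s²) = 85.86 ft/s²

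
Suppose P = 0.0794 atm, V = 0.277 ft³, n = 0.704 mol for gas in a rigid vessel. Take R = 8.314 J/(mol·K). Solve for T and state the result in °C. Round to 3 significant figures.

-262 °C

From the ideal-gas law: T = PV/(nR).
P = 0.0794 atm = 8045 Pa; V = 0.277 ft³ = 0.007844 m³; n = 0.704 mol; R = 8.314 J/(mol·K).
T = 10.78 K
10.78 K − 273.15 = -262.4 °C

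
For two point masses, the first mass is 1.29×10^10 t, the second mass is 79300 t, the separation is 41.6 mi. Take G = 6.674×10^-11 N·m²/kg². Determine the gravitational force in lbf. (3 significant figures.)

3.42 lbf

From Newton's law of gravitation: F = Gm₁m₂/r².
m₁ = 1.29×10^10 t = 1.290×10^13 kg; m₂ = 79300 t = 7.930×10^7 kg; r = 41.6 mi = 66949 m; G = 6.674×10^-11 N·m²/kg².
F = 15.23 N
15.23 N × (1 lbf / 4.448 N) = 3.424 lbf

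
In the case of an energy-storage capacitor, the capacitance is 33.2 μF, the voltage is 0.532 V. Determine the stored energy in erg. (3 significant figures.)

47.0 erg

E is given directly by: E = ½CV².
C = 33.2 μF = 3.320×10^-5 F; V = 0.532 V.
E = 4.698×10^-6 J
4.698×10^-6 J × (1 erg / 1.000×10^-7 J) = 46.98 erg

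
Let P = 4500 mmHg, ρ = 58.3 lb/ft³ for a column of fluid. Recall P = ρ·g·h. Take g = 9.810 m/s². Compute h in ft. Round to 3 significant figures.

215 ft

Rearranging P = ρ·g·h for h: h = P/(ρ·g).
P = 4500 mmHg = 5.999×10^5 Pa; ρ = 58.3 lb/ft³ = 933.9 kg/m³; g = 9.810 m/s².
h = 65.49 m
65.49 m × (1 ft / 0.3048 m) = 214.9 ft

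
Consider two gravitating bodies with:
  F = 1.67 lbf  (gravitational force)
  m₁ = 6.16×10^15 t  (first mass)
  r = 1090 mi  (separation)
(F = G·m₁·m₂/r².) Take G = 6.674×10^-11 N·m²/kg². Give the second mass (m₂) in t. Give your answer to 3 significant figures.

55.6 t

Solving F = G·m₁·m₂/r² for m₂: m₂ = F·r²/(G·m₁).
F = 1.67 lbf = 7.429 N; m₁ = 6.16×10^15 t = 6.160×10^18 kg; r = 1090 mi = 1.754×10^6 m; G = 6.674×10^-11 N·m²/kg².
m₂ = 55602 kg
55602 kg × (1 t / 1000 kg) = 55.60 t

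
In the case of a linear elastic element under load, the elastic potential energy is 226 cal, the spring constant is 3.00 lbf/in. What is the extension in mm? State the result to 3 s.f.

Solving U = ½k·x² for x: x = √(2U/k).
U = 226 cal = 945.6 J; k = 3.00 lbf/in = 525.4 N/m.
x = 1.897 m
1.897 m × (1 mm / 0.001000 m) = 1897 mm

1900 mm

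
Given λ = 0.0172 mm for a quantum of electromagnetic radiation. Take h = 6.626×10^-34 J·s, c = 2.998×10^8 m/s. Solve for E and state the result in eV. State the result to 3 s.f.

E is given directly by: E = hc/λ.
λ = 0.0172 mm = 1.720×10^-5 m; h = 6.626×10^-34 J·s; c = 2.998×10^8 m/s.
E = 1.155×10^-20 J
1.155×10^-20 J × (1 eV / 1.602×10^-19 J) = 0.07208 eV

0.0721 eV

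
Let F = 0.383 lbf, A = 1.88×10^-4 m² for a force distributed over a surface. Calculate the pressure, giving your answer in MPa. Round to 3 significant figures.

Directly: P = F/A.
F = 0.383 lbf = 1.704 N; A = 1.88×10^-4 m².
P = 9062 Pa  (the unit combination reduces to kg/(m·s²) = Pa)
9062 Pa × (1 MPa / 1.000×10^6 Pa) = 0.009062 MPa

0.00906 MPa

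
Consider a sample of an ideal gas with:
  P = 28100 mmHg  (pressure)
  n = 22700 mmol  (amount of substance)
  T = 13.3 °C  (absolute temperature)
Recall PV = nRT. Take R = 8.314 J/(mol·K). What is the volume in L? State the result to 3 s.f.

14.4 L

Rearranging PV = nRT for V: V = nRT/P.
P = 28100 mmHg = 3.746×10^6 Pa; n = 22700 mmol = 22.70 mol; T = 13.3 °C = 286.4 K; R = 8.314 J/(mol·K).
V = 0.01443 m³
0.01443 m³ × (1 L / 0.001000 m³) = 14.43 L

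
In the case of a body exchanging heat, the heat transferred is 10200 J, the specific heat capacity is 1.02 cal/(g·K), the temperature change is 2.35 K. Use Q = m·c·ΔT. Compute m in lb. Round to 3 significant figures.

Rearranging: m = Q/(c·ΔT).
Q = 10200 J; c = 1.02 cal/(g·K) = 4268 J/(kg·K); ΔT = 2.35 K.
m = 1.017 kg
1.017 kg × (1 lb / 0.4536 kg) = 2.242 lb

2.24 lb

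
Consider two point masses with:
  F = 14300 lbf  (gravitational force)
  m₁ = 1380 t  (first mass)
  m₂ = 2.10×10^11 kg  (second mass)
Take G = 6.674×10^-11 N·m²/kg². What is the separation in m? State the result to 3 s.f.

From Newton's law of gravitation: r = √(G·m₁m₂/F).
F = 14300 lbf = 63610 N; m₁ = 1380 t = 1.380×10^6 kg; m₂ = 2.10×10^11 kg; G = 6.674×10^-11 N·m²/kg².
r = 17.44 m

17.4 m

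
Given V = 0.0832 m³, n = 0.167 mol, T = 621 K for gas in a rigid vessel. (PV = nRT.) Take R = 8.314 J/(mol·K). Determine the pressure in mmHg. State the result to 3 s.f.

77.7 mmHg

From the ideal-gas law: P = nRT/V.
V = 0.0832 m³; n = 0.167 mol; T = 621 K; R = 8.314 J/(mol·K).
P = 10363 Pa
10363 Pa × (1 mmHg / 133.3 Pa) = 77.73 mmHg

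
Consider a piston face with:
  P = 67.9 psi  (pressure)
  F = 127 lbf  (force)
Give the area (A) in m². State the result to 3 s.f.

Rearranging: A = F/P.
P = 67.9 psi = 4.682×10^5 Pa; F = 127 lbf = 564.9 N.
A = 0.001207 m²

0.00121 m²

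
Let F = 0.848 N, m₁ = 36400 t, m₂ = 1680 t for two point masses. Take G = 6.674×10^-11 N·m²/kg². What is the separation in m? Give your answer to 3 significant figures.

69.4 m

From Newton's law of gravitation: r = √(G·m₁m₂/F).
F = 0.848 N; m₁ = 36400 t = 3.640×10^7 kg; m₂ = 1680 t = 1.680×10^6 kg; G = 6.674×10^-11 N·m²/kg².
r = 69.37 m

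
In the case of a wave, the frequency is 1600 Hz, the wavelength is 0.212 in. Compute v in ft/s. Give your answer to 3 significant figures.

Directly: v = fλ.
f = 1600 Hz; λ = 0.212 in = 0.005385 m.
v = 8.616 m/s
8.616 m/s × (1 ft/s / 0.3048 m/s) = 28.27 ft/s

28.3 ft/s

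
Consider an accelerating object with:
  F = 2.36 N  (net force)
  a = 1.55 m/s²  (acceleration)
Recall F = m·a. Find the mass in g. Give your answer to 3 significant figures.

1520 g

Rearranging F = m·a for m: m = F/a.
F = 2.36 N; a = 1.55 m/s².
m = 1.523 kg
1.523 kg × (1 g / 0.001000 kg) = 1523 g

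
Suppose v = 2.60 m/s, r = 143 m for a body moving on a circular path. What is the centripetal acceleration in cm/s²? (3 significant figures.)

a is given directly by: a = v²/r.
v = 2.60 m/s; r = 143 m.
a = 0.04727 m/s²
0.04727 m/s² × (1 cm/s² / 0.01000 m/s²) = 4.727 cm/s²

4.73 cm/s²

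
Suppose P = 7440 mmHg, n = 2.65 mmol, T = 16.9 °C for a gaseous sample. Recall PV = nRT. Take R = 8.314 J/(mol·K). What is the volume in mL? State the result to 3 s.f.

6.44 mL

Solving PV = nRT for V: V = nRT/P.
P = 7440 mmHg = 9.919×10^5 Pa; n = 2.65 mmol = 0.002650 mol; T = 16.9 °C = 290.0 K; R = 8.314 J/(mol·K).
V = 6.442×10^-6 m³
6.442×10^-6 m³ × (1 mL / 1.000×10^-6 m³) = 6.442 mL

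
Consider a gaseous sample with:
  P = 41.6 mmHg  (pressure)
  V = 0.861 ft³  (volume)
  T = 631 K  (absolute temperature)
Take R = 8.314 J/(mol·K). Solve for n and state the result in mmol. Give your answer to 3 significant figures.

25.8 mmol

Rearranging PV = nRT for n: n = PV/(RT).
P = 41.6 mmHg = 5546 Pa; V = 0.861 ft³ = 0.02438 m³; T = 631 K; R = 8.314 J/(mol·K).
n = 0.02578 mol
0.02578 mol × (1 mmol / 0.001000 mol) = 25.78 mmol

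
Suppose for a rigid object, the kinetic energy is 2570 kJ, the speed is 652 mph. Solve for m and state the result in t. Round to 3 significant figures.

Rearranging KE = ½mv² for m: m = 2·KE/v².
KE = 2570 kJ = 2.570×10^6 J; v = 652 mph = 291.5 m/s.
m = 60.50 kg
60.50 kg × (1 t / 1000 kg) = 0.06050 t

0.0605 t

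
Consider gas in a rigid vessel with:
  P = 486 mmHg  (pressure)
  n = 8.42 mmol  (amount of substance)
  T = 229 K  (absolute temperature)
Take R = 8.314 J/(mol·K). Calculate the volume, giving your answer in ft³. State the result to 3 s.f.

0.00874 ft³

From the ideal-gas law: V = nRT/P.
P = 486 mmHg = 64794 Pa; n = 8.42 mmol = 0.008420 mol; T = 229 K; R = 8.314 J/(mol·K).
V = 2.474×10^-4 m³
2.474×10^-4 m³ × (1 ft³ / 0.02832 m³) = 0.008737 ft³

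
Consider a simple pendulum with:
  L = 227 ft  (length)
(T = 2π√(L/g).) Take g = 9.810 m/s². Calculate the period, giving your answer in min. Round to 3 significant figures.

T is given directly by: T = 2π√(L/g).
L = 227 ft = 69.19 m; g = 9.810 m/s².
T = 16.69 s
16.69 s × (1 min / 60.00 s) = 0.2781 min

0.278 min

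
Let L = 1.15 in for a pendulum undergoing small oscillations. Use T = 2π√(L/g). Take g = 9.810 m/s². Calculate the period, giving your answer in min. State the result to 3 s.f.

0.00571 min

Directly: T = 2π√(L/g).
L = 1.15 in = 0.02921 m; g = 9.810 m/s².
T = 0.3429 s
0.3429 s × (1 min / 60.00 s) = 0.005714 min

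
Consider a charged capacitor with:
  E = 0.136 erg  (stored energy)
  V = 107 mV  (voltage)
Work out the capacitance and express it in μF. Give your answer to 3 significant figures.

2.38 μF

Rearranging: C = 2E/V².
E = 0.136 erg = 1.360×10^-8 J; V = 107 mV = 0.1070 V.
C = 2.376×10^-6 F
2.376×10^-6 F × (1 μF / 1.000×10^-6 F) = 2.376 μF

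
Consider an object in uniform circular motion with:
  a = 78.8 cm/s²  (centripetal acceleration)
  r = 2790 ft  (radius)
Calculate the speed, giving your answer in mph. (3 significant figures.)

Solving a = v²/r for v: v = √(a·r).
a = 78.8 cm/s² = 0.7880 m/s²; r = 2790 ft = 850.4 m.
v = 25.89 m/s
25.89 m/s × (1 mph / 0.4470 m/s) = 57.91 mph

57.9 mph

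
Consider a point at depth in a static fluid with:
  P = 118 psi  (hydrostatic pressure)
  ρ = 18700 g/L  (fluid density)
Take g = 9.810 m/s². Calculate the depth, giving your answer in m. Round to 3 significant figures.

Solving P = ρ·g·h for h: h = P/(ρ·g).
P = 118 psi = 8.136×10^5 Pa; ρ = 18700 g/L = 18700 kg/m³; g = 9.810 m/s².
h = 4.435 m

4.43 m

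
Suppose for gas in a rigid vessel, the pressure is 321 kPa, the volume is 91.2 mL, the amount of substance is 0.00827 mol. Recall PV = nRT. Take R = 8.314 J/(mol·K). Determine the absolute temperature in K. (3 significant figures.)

426 K

From the ideal-gas law: T = PV/(nR).
P = 321 kPa = 3.210×10^5 Pa; V = 91.2 mL = 9.120×10^-5 m³; n = 0.00827 mol; R = 8.314 J/(mol·K).
T = 425.8 K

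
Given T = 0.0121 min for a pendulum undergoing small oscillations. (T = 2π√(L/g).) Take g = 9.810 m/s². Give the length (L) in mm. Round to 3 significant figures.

131 mm

Rearranging: L = g·(T/2π)².
T = 0.0121 min = 0.7260 s; g = 9.810 m/s².
L = 0.1310 m
0.1310 m × (1 mm / 0.001000 m) = 131.0 mm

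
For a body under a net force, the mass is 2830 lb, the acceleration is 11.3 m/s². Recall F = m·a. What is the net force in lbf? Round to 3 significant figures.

3260 lbf

Directly: F = m·a.
m = 2830 lb = 1284 kg; a = 11.3 m/s².
F = 14505 N
14505 N × (1 lbf / 4.448 N) = 3261 lbf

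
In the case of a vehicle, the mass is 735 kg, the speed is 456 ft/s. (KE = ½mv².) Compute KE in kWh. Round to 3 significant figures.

KE is given directly by: KE = ½mv².
m = 735 kg; v = 456 ft/s = 139.0 m/s.
KE = 7.099×10^6 J  (the unit combination reduces to kg·m²/s² = J)
7.099×10^6 J × (1 kWh / 3.600×10^6 J) = 1.972 kWh

1.97 kWh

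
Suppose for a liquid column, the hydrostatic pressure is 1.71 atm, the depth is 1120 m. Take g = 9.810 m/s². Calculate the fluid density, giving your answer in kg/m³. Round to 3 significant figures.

Rearranging P = ρ·g·h for ρ: ρ = P/(g·h).
P = 1.71 atm = 1.733×10^5 Pa; h = 1120 m; g = 9.810 m/s².
ρ = 15.77 kg/m³

15.8 kg/m³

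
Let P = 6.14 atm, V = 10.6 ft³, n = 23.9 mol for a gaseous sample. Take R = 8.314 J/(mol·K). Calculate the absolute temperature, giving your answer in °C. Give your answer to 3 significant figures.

667 °C

Solving PV = nRT for T: T = PV/(nR).
P = 6.14 atm = 6.221×10^5 Pa; V = 10.6 ft³ = 0.3002 m³; n = 23.9 mol; R = 8.314 J/(mol·K).
T = 939.8 K
939.8 K − 273.15 = 666.6 °C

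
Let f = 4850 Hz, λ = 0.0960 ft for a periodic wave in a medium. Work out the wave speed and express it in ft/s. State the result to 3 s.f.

466 ft/s

v is given directly by: v = fλ.
f = 4850 Hz; λ = 0.0960 ft = 0.02926 m.
v = 141.9 m/s
141.9 m/s × (1 ft/s / 0.3048 m/s) = 465.6 ft/s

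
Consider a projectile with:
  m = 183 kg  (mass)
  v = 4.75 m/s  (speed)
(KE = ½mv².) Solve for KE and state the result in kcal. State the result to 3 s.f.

0.493 kcal

KE is given directly by: KE = ½mv².
m = 183 kg; v = 4.75 m/s.
KE = 2064 J
2064 J × (1 kcal / 4184 J) = 0.4934 kcal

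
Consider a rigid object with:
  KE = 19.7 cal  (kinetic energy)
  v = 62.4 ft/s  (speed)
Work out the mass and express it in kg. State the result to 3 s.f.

Rearranging: m = 2·KE/v².
KE = 19.7 cal = 82.42 J; v = 62.4 ft/s = 19.02 m/s.
m = 0.4557 kg

0.456 kg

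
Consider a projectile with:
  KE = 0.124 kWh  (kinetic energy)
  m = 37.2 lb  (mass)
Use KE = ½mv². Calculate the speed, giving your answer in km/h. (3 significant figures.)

Rearranging: v = √(2·KE/m).
KE = 0.124 kWh = 4.464×10^5 J; m = 37.2 lb = 16.87 kg.
v = 230.0 m/s
230.0 m/s × (1 km/h / 0.2778 m/s) = 828.1 km/h

828 km/h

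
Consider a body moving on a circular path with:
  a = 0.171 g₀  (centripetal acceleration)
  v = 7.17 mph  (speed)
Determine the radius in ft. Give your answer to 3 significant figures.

20.1 ft

Solving a = v²/r for r: r = v²/a.
a = 0.171 g₀ = 1.677 m/s²; v = 7.17 mph = 3.205 m/s.
r = 6.127 m
6.127 m × (1 ft / 0.3048 m) = 20.10 ft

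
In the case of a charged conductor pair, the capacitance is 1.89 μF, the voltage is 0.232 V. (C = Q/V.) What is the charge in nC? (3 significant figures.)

Rearranging: Q = CV.
C = 1.89 μF = 1.890×10^-6 F; V = 0.232 V.
Q = 4.385×10^-7 C  (the unit combination reduces to A·s = C)
4.385×10^-7 C × (1 nC / 1.000×10^-9 C) = 438.5 nC

438 nC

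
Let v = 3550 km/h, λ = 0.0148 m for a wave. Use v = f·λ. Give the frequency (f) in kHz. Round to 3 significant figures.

Rearranging: f = v/λ.
v = 3550 km/h = 986.1 m/s; λ = 0.0148 m.
f = 66629 Hz
66629 Hz × (1 kHz / 1000 Hz) = 66.63 kHz

66.6 kHz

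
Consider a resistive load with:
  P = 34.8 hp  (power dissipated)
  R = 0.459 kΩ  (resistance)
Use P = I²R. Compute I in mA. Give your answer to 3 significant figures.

Rearranging: I = √(P/R).
P = 34.8 hp = 25950 W; R = 0.459 kΩ = 459.0 Ω.
I = 7.519 A
7.519 A × (1 mA / 0.001000 A) = 7519 mA

7520 mA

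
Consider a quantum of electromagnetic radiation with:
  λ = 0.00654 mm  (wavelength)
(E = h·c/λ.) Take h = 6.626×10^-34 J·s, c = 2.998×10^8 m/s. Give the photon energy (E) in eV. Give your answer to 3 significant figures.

0.190 eV

E is given directly by: E = hc/λ.
λ = 0.00654 mm = 6.540×10^-6 m; h = 6.626×10^-34 J·s; c = 2.998×10^8 m/s.
E = 3.037×10^-20 J
3.037×10^-20 J × (1 eV / 1.602×10^-19 J) = 0.1896 eV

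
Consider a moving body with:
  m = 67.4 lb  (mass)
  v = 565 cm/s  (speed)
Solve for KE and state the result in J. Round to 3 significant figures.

KE is given directly by: KE = ½mv².
m = 67.4 lb = 30.57 kg; v = 565 cm/s = 5.650 m/s.
KE = 488.0 J  (the unit combination reduces to kg·m²/s² = J)

488 J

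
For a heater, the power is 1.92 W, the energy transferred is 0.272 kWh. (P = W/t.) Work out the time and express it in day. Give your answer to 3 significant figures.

Solving P = W/t for t: t = W/P.
P = 1.92 W; W = 0.272 kWh = 9.792×10^5 J.
t = 5.100×10^5 s
5.100×10^5 s × (1 day / 86400 s) = 5.903 day

5.90 day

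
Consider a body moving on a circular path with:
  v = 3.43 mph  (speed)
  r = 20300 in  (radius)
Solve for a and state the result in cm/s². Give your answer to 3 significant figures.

0.456 cm/s²

Directly: a = v²/r.
v = 3.43 mph = 1.533 m/s; r = 20300 in = 515.6 m.
a = 0.004560 m/s²
0.004560 m/s² × (1 cm/s² / 0.01000 m/s²) = 0.4560 cm/s²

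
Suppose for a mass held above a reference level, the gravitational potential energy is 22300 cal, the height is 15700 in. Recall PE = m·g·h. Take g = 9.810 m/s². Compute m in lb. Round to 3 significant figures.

52.6 lb

Solving PE = m·g·h for m: m = PE/(g·h).
PE = 22300 cal = 93303 J; h = 15700 in = 398.8 m; g = 9.810 m/s².
m = 23.85 kg
23.85 kg × (1 lb / 0.4536 kg) = 52.58 lb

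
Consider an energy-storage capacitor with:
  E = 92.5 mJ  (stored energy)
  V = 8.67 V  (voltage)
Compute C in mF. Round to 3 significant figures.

2.46 mF

Rearranging E = ½C·V² for C: C = 2E/V².
E = 92.5 mJ = 0.09250 J; V = 8.67 V.
C = 0.002461 F
0.002461 F × (1 mF / 0.001000 F) = 2.461 mF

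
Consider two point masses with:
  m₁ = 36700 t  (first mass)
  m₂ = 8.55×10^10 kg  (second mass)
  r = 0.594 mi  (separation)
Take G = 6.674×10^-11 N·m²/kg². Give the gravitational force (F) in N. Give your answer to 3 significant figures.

From Newton's law of gravitation: F = Gm₁m₂/r².
m₁ = 36700 t = 3.670×10^7 kg; m₂ = 8.55×10^10 kg; r = 0.594 mi = 956.0 m; G = 6.674×10^-11 N·m²/kg².
F = 229.2 N

229 N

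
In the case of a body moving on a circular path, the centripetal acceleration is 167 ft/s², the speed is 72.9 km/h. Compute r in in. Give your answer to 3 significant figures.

Solving a = v²/r for r: r = v²/a.
a = 167 ft/s² = 50.90 m/s²; v = 72.9 km/h = 20.25 m/s.
r = 8.056 m
8.056 m × (1 in / 0.02540 m) = 317.2 in

317 in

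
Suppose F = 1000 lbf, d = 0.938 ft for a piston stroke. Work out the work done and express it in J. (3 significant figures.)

1270 J

Directly: W = F·d.
F = 1000 lbf = 4448 N; d = 0.938 ft = 0.2859 m.
W = 1272 J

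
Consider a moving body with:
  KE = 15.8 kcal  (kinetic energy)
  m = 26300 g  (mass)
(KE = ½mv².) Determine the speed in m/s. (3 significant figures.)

Solving KE = ½mv² for v: v = √(2·KE/m).
KE = 15.8 kcal = 66107 J; m = 26300 g = 26.30 kg.
v = 70.90 m/s

70.9 m/s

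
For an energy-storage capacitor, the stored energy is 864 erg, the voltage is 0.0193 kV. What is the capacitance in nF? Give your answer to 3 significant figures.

464 nF

Rearranging E = ½C·V² for C: C = 2E/V².
E = 864 erg = 8.640×10^-5 J; V = 0.0193 kV = 19.30 V.
C = 4.639×10^-7 F
4.639×10^-7 F × (1 nF / 1.000×10^-9 F) = 463.9 nF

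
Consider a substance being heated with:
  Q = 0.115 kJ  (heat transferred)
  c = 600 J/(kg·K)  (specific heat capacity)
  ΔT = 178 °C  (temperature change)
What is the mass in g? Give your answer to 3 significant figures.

Rearranging: m = Q/(c·ΔT).
Q = 0.115 kJ = 115.0 J; c = 600 J/(kg·K); ΔT = 178 °C = 178.0 K.
m = 0.001077 kg
0.001077 kg × (1 g / 0.001000 kg) = 1.077 g

1.08 g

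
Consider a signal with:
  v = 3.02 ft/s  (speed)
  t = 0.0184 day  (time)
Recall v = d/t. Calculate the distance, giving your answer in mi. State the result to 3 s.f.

0.909 mi

Solving v = d/t for d: d = v·t.
v = 3.02 ft/s = 0.9205 m/s; t = 0.0184 day = 1590 s.
d = 1463 m
1463 m × (1 mi / 1609 m) = 0.9093 mi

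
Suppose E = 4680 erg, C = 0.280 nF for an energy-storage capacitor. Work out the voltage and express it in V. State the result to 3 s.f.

Rearranging: V = √(2E/C).
E = 4680 erg = 4.680×10^-4 J; C = 0.280 nF = 2.800×10^-10 F.
V = 1828 V

1830 V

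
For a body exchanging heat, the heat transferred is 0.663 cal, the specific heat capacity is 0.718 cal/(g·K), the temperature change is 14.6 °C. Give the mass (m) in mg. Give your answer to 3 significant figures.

63.2 mg

Rearranging: m = Q/(c·ΔT).
Q = 0.663 cal = 2.774 J; c = 0.718 cal/(g·K) = 3004 J/(kg·K); ΔT = 14.6 °C = 14.60 K.
m = 6.325×10^-5 kg
6.325×10^-5 kg × (1 mg / 1.000×10^-6 kg) = 63.25 mg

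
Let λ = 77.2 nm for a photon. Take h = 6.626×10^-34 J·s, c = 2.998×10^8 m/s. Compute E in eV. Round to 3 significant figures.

Directly: E = hc/λ.
λ = 77.2 nm = 7.720×10^-8 m; h = 6.626×10^-34 J·s; c = 2.998×10^8 m/s.
E = 2.573×10^-18 J  (the unit combination reduces to kg·m²/s² = J)
2.573×10^-18 J × (1 eV / 1.602×10^-19 J) = 16.06 eV

16.1 eV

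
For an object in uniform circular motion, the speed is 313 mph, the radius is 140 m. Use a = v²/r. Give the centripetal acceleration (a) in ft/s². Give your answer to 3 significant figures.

Directly: a = v²/r.
v = 313 mph = 139.9 m/s; r = 140 m.
a = 139.8 m/s²
139.8 m/s² × (1 ft/s² / 0.3048 m/s²) = 458.8 ft/s²

459 ft/s²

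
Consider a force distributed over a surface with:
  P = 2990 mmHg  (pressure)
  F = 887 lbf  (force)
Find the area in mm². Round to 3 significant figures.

9900 mm²

Rearranging P = F/A for A: A = F/P.
P = 2990 mmHg = 3.986×10^5 Pa; F = 887 lbf = 3946 N.
A = 0.009898 m²
0.009898 m² × (1 mm² / 1.000×10^-6 m²) = 9898 mm²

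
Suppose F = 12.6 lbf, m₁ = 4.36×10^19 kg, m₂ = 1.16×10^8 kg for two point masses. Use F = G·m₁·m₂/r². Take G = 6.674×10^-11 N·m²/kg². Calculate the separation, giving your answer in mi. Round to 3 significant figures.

48200 mi

Solving F = G·m₁·m₂/r² for r: r = √(G·m₁m₂/F).
F = 12.6 lbf = 56.05 N; m₁ = 4.36×10^19 kg; m₂ = 1.16×10^8 kg; G = 6.674×10^-11 N·m²/kg².
r = 7.760×10^7 m
7.760×10^7 m × (1 mi / 1609 m) = 48221 mi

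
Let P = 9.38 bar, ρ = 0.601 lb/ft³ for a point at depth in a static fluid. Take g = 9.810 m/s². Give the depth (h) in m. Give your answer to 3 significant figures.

Rearranging: h = P/(ρ·g).
P = 9.38 bar = 9.380×10^5 Pa; ρ = 0.601 lb/ft³ = 9.627 kg/m³; g = 9.810 m/s².
h = 9932 m

9930 m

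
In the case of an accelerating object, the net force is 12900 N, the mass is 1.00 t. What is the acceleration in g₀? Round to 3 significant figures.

1.32 g₀

Rearranging F = m·a for a: a = F/m.
F = 12900 N; m = 1.00 t = 1000 kg.
a = 12.90 m/s²
12.90 m/s² × (1 g₀ / 9.807 m/s²) = 1.315 g₀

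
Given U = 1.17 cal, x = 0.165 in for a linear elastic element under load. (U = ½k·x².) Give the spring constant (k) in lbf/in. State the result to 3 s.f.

Rearranging: k = 2U/x².
U = 1.17 cal = 4.895 J; x = 0.165 in = 0.004191 m.
k = 5.574×10^5 N/m
5.574×10^5 N/m × (1 lbf/in / 175.1 N/m) = 3183 lbf/in

3180 lbf/in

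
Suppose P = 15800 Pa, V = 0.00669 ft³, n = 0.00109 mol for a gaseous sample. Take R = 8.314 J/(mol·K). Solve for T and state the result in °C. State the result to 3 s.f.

Rearranging: T = PV/(nR).
P = 15800 Pa; V = 0.00669 ft³ = 1.894×10^-4 m³; n = 0.00109 mol; R = 8.314 J/(mol·K).
T = 330.3 K
330.3 K − 273.15 = 57.14 °C

57.1 °C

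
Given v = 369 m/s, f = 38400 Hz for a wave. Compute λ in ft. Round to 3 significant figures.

Rearranging: λ = v/f.
v = 369 m/s; f = 38400 Hz.
λ = 0.009609 m
0.009609 m × (1 ft / 0.3048 m) = 0.03153 ft

0.0315 ft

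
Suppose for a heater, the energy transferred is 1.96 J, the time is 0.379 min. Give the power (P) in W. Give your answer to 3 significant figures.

0.0862 W

Directly: P = W/t.
W = 1.96 J; t = 0.379 min = 22.74 s.
P = 0.08619 W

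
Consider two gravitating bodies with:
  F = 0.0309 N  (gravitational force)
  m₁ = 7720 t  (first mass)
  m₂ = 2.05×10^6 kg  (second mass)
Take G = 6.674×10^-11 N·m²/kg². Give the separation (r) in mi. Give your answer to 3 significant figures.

0.115 mi

Solving F = G·m₁·m₂/r² for r: r = √(G·m₁m₂/F).
F = 0.0309 N; m₁ = 7720 t = 7.720×10^6 kg; m₂ = 2.05×10^6 kg; G = 6.674×10^-11 N·m²/kg².
r = 184.9 m
184.9 m × (1 mi / 1609 m) = 0.1149 mi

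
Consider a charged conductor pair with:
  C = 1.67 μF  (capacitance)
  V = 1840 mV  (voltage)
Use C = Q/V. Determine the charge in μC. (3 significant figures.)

Solving C = Q/V for Q: Q = CV.
C = 1.67 μF = 1.670×10^-6 F; V = 1840 mV = 1.840 V.
Q = 3.073×10^-6 C  (the unit combination reduces to A·s = C)
3.073×10^-6 C × (1 μC / 1.000×10^-6 C) = 3.073 μC

3.07 μC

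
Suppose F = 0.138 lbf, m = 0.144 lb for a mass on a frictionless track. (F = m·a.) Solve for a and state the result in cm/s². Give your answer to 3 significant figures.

Rearranging: a = F/m.
F = 0.138 lbf = 0.6139 N; m = 0.144 lb = 0.06532 kg.
a = 9.398 m/s²
9.398 m/s² × (1 cm/s² / 0.01000 m/s²) = 939.8 cm/s²

940 cm/s²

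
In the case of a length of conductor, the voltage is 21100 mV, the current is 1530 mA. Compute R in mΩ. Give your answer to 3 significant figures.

From Ohm's law: R = V/I.
V = 21100 mV = 21.10 V; I = 1530 mA = 1.530 A.
R = 13.79 Ω
13.79 Ω × (1 mΩ / 0.001000 Ω) = 13791 mΩ

13800 mΩ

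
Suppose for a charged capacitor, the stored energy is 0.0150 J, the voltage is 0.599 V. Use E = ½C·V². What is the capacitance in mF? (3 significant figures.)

83.6 mF

Rearranging E = ½C·V² for C: C = 2E/V².
E = 0.0150 J; V = 0.599 V.
C = 0.08361 F
0.08361 F × (1 mF / 0.001000 F) = 83.61 mF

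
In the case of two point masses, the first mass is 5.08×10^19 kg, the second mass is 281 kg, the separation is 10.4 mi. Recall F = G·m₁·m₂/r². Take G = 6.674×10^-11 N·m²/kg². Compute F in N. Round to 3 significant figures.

3400 N

F is given directly by: F = Gm₁m₂/r².
m₁ = 5.08×10^19 kg; m₂ = 281 kg; r = 10.4 mi = 16737 m; G = 6.674×10^-11 N·m²/kg².
F = 3401 N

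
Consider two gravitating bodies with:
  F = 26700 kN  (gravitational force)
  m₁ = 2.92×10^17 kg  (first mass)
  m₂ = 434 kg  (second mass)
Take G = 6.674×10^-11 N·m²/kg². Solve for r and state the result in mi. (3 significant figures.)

0.0111 mi

From Newton's law of gravitation: r = √(G·m₁m₂/F).
F = 26700 kN = 2.670×10^7 N; m₁ = 2.92×10^17 kg; m₂ = 434 kg; G = 6.674×10^-11 N·m²/kg².
r = 17.80 m
17.80 m × (1 mi / 1609 m) = 0.01106 mi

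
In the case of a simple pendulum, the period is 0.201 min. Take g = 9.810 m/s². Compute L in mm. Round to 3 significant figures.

Solving T = 2π√(L/g) for L: L = g·(T/2π)².
T = 0.201 min = 12.06 s; g = 9.810 m/s².
L = 36.14 m
36.14 m × (1 mm / 0.001000 m) = 36141 mm

36100 mm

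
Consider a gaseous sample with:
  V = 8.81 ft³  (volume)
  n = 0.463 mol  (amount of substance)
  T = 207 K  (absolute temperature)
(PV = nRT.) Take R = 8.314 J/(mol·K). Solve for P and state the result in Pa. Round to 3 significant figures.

3190 Pa

From the ideal-gas law: P = nRT/V.
V = 8.81 ft³ = 0.2495 m³; n = 0.463 mol; T = 207 K; R = 8.314 J/(mol·K).
P = 3194 Pa  (the unit combination reduces to kg/(m·s²) = Pa)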